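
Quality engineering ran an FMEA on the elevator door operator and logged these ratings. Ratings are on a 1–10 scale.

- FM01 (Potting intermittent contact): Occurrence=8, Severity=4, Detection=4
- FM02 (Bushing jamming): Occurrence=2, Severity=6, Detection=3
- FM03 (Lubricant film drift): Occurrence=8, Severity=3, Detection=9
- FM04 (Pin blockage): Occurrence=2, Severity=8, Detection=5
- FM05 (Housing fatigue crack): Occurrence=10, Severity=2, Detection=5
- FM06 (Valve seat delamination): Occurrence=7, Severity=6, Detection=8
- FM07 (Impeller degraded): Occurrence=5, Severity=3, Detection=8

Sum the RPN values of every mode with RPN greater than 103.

800

RPN = Severity × Occurrence × Detection:
  FM01: 4 × 8 × 4 = 128
  FM02: 6 × 2 × 3 = 36
  FM03: 3 × 8 × 9 = 216
  FM04: 8 × 2 × 5 = 80
  FM05: 2 × 10 × 5 = 100
  FM06: 6 × 7 × 8 = 336
  FM07: 3 × 5 × 8 = 120
RPN > 103: FM01 (128), FM03 (216), FM06 (336), FM07 (120).
Sum: 128 + 216 + 336 + 120 = 800.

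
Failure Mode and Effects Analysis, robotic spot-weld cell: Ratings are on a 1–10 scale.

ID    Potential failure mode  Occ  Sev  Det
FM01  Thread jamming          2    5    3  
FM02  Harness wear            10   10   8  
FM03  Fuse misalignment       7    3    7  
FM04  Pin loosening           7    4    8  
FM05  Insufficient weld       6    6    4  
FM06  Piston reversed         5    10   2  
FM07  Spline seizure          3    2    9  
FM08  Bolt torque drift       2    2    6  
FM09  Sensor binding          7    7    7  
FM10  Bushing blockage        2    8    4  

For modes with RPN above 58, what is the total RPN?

RPN = Severity × Occurrence × Detection:
  FM01: 5 × 2 × 3 = 30
  FM02: 10 × 10 × 8 = 800
  FM03: 3 × 7 × 7 = 147
  FM04: 4 × 7 × 8 = 224
  FM05: 6 × 6 × 4 = 144
  FM06: 10 × 5 × 2 = 100
  FM07: 2 × 3 × 9 = 54
  FM08: 2 × 2 × 6 = 24
  FM09: 7 × 7 × 7 = 343
  FM10: 8 × 2 × 4 = 64
RPN > 58: FM02 (800), FM03 (147), FM04 (224), FM05 (144), FM06 (100), FM09 (343), FM10 (64).
Sum: 800 + 147 + 224 + 144 + 100 + 343 + 64 = 1822.

1822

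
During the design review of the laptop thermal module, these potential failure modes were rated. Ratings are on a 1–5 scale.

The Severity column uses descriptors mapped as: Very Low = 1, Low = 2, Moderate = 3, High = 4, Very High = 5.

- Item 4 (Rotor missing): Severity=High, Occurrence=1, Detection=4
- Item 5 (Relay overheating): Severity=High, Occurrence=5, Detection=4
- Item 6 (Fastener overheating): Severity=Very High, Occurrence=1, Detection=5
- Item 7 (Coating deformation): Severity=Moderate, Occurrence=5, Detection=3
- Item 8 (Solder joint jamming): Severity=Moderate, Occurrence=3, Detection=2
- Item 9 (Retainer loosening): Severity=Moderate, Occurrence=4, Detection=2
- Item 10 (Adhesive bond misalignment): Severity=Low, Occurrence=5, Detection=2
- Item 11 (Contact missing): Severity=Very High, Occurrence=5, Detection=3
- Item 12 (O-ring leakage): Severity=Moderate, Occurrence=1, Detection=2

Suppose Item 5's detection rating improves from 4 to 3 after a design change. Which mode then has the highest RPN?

Item 11

RPN = Severity × Occurrence × Detection:
  Item 4: 4 × 1 × 4 = 16
  Item 5: 4 × 5 × 4 = 80
  Item 6: 5 × 1 × 5 = 25
  Item 7: 3 × 5 × 3 = 45
  Item 8: 3 × 3 × 2 = 18
  Item 9: 3 × 4 × 2 = 24
  Item 10: 2 × 5 × 2 = 20
  Item 11: 5 × 5 × 3 = 75
  Item 12: 3 × 1 × 2 = 6
After action: Item 5 → 4 × 5 × 3 = 60.
Revised RPNs: Item 11=75, Item 5=60, Item 7=45, Item 6=25, Item 9=24, Item 10=20, Item 8=18, Item 4=16, Item 12=6.
Highest is now Item 11 (75).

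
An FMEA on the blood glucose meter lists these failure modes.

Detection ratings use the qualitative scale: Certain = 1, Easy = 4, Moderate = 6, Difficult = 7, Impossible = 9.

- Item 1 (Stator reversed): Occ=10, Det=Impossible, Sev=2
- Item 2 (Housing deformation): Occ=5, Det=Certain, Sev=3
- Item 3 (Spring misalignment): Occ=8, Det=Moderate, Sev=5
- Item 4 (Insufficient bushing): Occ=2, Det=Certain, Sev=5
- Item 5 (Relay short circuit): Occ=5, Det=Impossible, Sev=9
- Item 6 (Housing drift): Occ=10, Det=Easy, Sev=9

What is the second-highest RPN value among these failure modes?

RPN = Severity × Occurrence × Detection:
  Item 1: 2 × 10 × 9 = 180
  Item 2: 3 × 5 × 1 = 15
  Item 3: 5 × 8 × 6 = 240
  Item 4: 5 × 2 × 1 = 10
  Item 5: 9 × 5 × 9 = 405
  Item 6: 9 × 10 × 4 = 360
Sorted descending: 405, 360, 240, 180, 15, 10.
The second-highest RPN is 360 (Item 6).

360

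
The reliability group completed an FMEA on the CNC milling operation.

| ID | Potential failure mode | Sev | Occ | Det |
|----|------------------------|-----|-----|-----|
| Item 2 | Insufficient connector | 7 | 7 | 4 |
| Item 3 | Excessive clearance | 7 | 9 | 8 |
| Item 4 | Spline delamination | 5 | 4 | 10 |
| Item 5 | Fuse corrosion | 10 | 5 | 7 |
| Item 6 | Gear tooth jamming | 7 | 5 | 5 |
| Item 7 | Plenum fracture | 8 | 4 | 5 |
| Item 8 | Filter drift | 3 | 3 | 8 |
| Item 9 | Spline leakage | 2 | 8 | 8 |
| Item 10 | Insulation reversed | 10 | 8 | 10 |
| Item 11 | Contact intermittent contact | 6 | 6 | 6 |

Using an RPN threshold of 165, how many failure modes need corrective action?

RPN = Severity × Occurrence × Detection:
  Item 2: 7 × 7 × 4 = 196
  Item 3: 7 × 9 × 8 = 504
  Item 4: 5 × 4 × 10 = 200
  Item 5: 10 × 5 × 7 = 350
  Item 6: 7 × 5 × 5 = 175
  Item 7: 8 × 4 × 5 = 160
  Item 8: 3 × 3 × 8 = 72
  Item 9: 2 × 8 × 8 = 128
  Item 10: 10 × 8 × 10 = 800
  Item 11: 6 × 6 × 6 = 216
Modes with RPN ≥ 165: Item 2 (196), Item 3 (504), Item 4 (200), Item 5 (350), Item 6 (175), Item 10 (800), Item 11 (216) → 7.

7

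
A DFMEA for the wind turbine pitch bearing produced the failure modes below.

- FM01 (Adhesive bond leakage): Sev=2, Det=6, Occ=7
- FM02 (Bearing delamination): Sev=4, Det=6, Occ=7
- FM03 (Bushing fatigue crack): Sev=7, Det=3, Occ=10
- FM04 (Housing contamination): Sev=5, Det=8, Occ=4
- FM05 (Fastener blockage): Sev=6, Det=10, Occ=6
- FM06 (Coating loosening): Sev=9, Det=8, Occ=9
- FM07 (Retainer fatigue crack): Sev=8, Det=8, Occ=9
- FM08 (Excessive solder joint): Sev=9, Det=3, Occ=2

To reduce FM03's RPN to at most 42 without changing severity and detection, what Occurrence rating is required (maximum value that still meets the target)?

2

FM03: S=7, O=10, D=3 → current RPN = 210.
Fixed product = 21. Need 21 × O ≤ 42, so O ≤ 42/21 = 2.00.
Maximum integer Occurrence rating = 2 (gives RPN 42; O=3 would give 63 > 42).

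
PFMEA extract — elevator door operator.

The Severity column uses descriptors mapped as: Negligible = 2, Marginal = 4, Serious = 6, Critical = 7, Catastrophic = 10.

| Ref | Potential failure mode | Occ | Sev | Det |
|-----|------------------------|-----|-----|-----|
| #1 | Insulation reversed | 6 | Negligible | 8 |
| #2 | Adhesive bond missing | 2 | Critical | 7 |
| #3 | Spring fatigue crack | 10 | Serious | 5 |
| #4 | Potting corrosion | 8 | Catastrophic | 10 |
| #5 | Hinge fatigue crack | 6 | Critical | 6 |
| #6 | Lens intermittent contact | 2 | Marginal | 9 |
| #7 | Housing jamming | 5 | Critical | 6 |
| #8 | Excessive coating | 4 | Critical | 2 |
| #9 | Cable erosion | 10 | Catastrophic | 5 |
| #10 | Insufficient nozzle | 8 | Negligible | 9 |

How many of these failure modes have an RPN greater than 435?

RPN = Severity × Occurrence × Detection:
  #1: 2 × 6 × 8 = 96
  #2: 7 × 2 × 7 = 98
  #3: 6 × 10 × 5 = 300
  #4: 10 × 8 × 10 = 800
  #5: 7 × 6 × 6 = 252
  #6: 4 × 2 × 9 = 72
  #7: 7 × 5 × 6 = 210
  #8: 7 × 4 × 2 = 56
  #9: 10 × 10 × 5 = 500
  #10: 2 × 8 × 9 = 144
Modes with RPN > 435: #4 (800), #9 (500) → 2.

2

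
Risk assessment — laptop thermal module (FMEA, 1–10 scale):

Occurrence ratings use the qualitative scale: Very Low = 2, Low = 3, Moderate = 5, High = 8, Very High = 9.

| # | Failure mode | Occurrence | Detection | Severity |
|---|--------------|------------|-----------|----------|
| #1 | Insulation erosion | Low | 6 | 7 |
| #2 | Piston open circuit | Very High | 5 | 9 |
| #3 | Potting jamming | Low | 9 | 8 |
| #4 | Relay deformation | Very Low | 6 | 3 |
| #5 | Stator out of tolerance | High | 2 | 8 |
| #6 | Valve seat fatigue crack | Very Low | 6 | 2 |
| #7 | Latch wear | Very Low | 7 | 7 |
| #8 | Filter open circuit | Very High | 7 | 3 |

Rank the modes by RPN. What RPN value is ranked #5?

126

RPN = Severity × Occurrence × Detection:
  #1: 7 × 3 × 6 = 126
  #2: 9 × 9 × 5 = 405
  #3: 8 × 3 × 9 = 216
  #4: 3 × 2 × 6 = 36
  #5: 8 × 8 × 2 = 128
  #6: 2 × 2 × 6 = 24
  #7: 7 × 2 × 7 = 98
  #8: 3 × 9 × 7 = 189
Sorted descending: 405, 216, 189, 128, 126, 98, 36, 24.
The fifth-highest RPN is 126 (#1).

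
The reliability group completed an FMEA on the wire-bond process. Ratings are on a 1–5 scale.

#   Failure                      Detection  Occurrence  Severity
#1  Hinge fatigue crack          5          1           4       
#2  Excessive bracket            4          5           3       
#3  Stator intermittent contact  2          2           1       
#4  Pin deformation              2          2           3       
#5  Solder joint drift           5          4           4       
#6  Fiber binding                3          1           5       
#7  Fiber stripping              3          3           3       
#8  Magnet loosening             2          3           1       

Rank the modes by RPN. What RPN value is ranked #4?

20

RPN = Severity × Occurrence × Detection:
  #1: 4 × 1 × 5 = 20
  #2: 3 × 5 × 4 = 60
  #3: 1 × 2 × 2 = 4
  #4: 3 × 2 × 2 = 12
  #5: 4 × 4 × 5 = 80
  #6: 5 × 1 × 3 = 15
  #7: 3 × 3 × 3 = 27
  #8: 1 × 3 × 2 = 6
Sorted descending: 80, 60, 27, 20, 15, 12, 6, 4.
The fourth-highest RPN is 20 (#1).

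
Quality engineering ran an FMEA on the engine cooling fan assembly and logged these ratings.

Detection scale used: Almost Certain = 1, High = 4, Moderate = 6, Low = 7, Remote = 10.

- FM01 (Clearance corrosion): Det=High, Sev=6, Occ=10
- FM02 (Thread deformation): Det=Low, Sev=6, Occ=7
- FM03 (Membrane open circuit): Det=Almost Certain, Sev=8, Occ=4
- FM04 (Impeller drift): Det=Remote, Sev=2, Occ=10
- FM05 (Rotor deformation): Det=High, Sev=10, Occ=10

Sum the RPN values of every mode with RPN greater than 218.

934

RPN = Severity × Occurrence × Detection:
  FM01: 6 × 10 × 4 = 240
  FM02: 6 × 7 × 7 = 294
  FM03: 8 × 4 × 1 = 32
  FM04: 2 × 10 × 10 = 200
  FM05: 10 × 10 × 4 = 400
RPN > 218: FM01 (240), FM02 (294), FM05 (400).
Sum: 240 + 294 + 400 = 934.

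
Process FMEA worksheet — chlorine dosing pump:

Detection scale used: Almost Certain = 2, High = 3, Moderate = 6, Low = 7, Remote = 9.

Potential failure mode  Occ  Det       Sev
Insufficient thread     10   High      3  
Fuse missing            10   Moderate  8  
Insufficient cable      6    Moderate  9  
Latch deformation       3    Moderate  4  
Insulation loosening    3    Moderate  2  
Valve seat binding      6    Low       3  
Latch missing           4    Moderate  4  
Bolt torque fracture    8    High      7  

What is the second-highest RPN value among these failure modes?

RPN = Severity × Occurrence × Detection:
  Insufficient thread: 3 × 10 × 3 = 90
  Fuse missing: 8 × 10 × 6 = 480
  Insufficient cable: 9 × 6 × 6 = 324
  Latch deformation: 4 × 3 × 6 = 72
  Insulation loosening: 2 × 3 × 6 = 36
  Valve seat binding: 3 × 6 × 7 = 126
  Latch missing: 4 × 4 × 6 = 96
  Bolt torque fracture: 7 × 8 × 3 = 168
Sorted descending: 480, 324, 168, 126, 96, 90, 72, 36.
The second-highest RPN is 324 (Insufficient cable).

324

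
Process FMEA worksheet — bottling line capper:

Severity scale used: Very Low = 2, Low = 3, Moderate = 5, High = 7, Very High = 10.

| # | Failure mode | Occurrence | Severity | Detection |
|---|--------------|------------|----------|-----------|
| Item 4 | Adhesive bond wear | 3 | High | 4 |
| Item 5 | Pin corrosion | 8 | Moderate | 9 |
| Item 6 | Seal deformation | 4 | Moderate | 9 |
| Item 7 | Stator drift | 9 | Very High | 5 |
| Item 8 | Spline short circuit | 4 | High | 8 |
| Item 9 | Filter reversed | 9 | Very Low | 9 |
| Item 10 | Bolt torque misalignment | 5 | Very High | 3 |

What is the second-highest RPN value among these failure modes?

RPN = Severity × Occurrence × Detection:
  Item 4: 7 × 3 × 4 = 84
  Item 5: 5 × 8 × 9 = 360
  Item 6: 5 × 4 × 9 = 180
  Item 7: 10 × 9 × 5 = 450
  Item 8: 7 × 4 × 8 = 224
  Item 9: 2 × 9 × 9 = 162
  Item 10: 10 × 5 × 3 = 150
Sorted descending: 450, 360, 224, 180, 162, 150, 84.
The second-highest RPN is 360 (Item 5).

360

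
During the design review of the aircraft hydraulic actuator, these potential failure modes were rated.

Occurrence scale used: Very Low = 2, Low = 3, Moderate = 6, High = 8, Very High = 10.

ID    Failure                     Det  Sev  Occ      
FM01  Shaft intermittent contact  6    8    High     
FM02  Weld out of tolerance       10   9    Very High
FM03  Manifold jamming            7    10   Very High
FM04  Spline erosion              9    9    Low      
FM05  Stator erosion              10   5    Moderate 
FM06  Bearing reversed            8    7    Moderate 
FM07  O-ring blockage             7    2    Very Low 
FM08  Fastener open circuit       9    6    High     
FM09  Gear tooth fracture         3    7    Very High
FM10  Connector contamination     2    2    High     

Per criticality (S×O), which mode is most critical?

Criticality = Severity × Occurrence:
  FM01: 8 × 8 = 64
  FM02: 9 × 10 = 90
  FM03: 10 × 10 = 100
  FM04: 9 × 3 = 27
  FM05: 5 × 6 = 30
  FM06: 7 × 6 = 42
  FM07: 2 × 2 = 4
  FM08: 6 × 8 = 48
  FM09: 7 × 10 = 70
  FM10: 2 × 8 = 16
Highest criticality is 100 → FM03.

FM03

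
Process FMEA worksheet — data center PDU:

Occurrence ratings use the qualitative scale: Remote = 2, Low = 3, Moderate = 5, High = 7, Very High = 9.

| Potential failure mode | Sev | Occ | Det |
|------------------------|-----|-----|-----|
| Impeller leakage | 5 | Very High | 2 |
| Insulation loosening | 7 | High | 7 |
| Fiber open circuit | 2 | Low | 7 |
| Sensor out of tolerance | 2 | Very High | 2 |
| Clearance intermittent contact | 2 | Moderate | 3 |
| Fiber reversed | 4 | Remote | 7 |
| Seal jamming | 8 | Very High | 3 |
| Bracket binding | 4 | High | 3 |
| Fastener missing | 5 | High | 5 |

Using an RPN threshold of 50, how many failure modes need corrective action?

6

RPN = Severity × Occurrence × Detection:
  Impeller leakage: 5 × 9 × 2 = 90
  Insulation loosening: 7 × 7 × 7 = 343
  Fiber open circuit: 2 × 3 × 7 = 42
  Sensor out of tolerance: 2 × 9 × 2 = 36
  Clearance intermittent contact: 2 × 5 × 3 = 30
  Fiber reversed: 4 × 2 × 7 = 56
  Seal jamming: 8 × 9 × 3 = 216
  Bracket binding: 4 × 7 × 3 = 84
  Fastener missing: 5 × 7 × 5 = 175
Modes with RPN ≥ 50: Impeller leakage (90), Insulation loosening (343), Fiber reversed (56), Seal jamming (216), Bracket binding (84), Fastener missing (175) → 6.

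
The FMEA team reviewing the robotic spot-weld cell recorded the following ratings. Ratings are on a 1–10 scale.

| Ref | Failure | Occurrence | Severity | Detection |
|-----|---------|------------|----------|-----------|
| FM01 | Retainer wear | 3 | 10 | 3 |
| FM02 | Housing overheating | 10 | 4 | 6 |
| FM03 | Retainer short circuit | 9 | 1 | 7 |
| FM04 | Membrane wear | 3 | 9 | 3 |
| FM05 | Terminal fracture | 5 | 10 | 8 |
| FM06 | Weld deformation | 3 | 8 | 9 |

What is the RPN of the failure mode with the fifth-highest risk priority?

RPN = Severity × Occurrence × Detection:
  FM01: 10 × 3 × 3 = 90
  FM02: 4 × 10 × 6 = 240
  FM03: 1 × 9 × 7 = 63
  FM04: 9 × 3 × 3 = 81
  FM05: 10 × 5 × 8 = 400
  FM06: 8 × 3 × 9 = 216
Sorted descending: 400, 240, 216, 90, 81, 63.
The fifth-highest RPN is 81 (FM04).

81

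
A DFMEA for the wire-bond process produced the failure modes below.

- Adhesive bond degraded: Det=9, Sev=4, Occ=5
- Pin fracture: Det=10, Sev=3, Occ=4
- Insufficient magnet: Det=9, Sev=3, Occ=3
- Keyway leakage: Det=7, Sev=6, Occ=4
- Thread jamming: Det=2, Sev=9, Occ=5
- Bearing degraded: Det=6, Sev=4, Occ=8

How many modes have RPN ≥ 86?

RPN = Severity × Occurrence × Detection:
  Adhesive bond degraded: 4 × 5 × 9 = 180
  Pin fracture: 3 × 4 × 10 = 120
  Insufficient magnet: 3 × 3 × 9 = 81
  Keyway leakage: 6 × 4 × 7 = 168
  Thread jamming: 9 × 5 × 2 = 90
  Bearing degraded: 4 × 8 × 6 = 192
Modes with RPN ≥ 86: Adhesive bond degraded (180), Pin fracture (120), Keyway leakage (168), Thread jamming (90), Bearing degraded (192) → 5.

5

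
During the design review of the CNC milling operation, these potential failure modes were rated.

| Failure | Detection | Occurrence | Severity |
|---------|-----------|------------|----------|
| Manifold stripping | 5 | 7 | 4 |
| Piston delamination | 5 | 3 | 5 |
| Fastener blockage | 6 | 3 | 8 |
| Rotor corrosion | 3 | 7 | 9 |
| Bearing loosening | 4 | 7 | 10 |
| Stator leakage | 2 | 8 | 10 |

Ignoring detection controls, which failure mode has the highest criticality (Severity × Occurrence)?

Criticality = Severity × Occurrence:
  Manifold stripping: 4 × 7 = 28
  Piston delamination: 5 × 3 = 15
  Fastener blockage: 8 × 3 = 24
  Rotor corrosion: 9 × 7 = 63
  Bearing loosening: 10 × 7 = 70
  Stator leakage: 10 × 8 = 80
Highest criticality is 80 → Stator leakage.

Stator leakage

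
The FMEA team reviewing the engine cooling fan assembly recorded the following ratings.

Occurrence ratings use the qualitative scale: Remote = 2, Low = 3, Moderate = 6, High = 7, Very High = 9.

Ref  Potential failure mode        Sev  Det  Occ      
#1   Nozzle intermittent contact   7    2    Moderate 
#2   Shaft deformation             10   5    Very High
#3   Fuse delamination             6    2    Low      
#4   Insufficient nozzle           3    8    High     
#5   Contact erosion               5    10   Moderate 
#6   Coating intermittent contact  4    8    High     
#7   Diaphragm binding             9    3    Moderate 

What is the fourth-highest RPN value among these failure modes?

168

RPN = Severity × Occurrence × Detection:
  #1: 7 × 6 × 2 = 84
  #2: 10 × 9 × 5 = 450
  #3: 6 × 3 × 2 = 36
  #4: 3 × 7 × 8 = 168
  #5: 5 × 6 × 10 = 300
  #6: 4 × 7 × 8 = 224
  #7: 9 × 6 × 3 = 162
Sorted descending: 450, 300, 224, 168, 162, 84, 36.
The fourth-highest RPN is 168 (#4).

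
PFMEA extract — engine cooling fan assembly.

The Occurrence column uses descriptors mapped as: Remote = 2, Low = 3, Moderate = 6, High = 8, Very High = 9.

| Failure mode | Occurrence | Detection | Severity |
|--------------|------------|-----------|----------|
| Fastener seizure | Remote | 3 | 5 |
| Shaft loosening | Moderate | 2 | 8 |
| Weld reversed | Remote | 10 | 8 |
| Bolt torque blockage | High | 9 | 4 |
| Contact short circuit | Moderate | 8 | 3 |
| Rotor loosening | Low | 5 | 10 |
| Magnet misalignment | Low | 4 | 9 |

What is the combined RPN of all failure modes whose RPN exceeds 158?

RPN = Severity × Occurrence × Detection:
  Fastener seizure: 5 × 2 × 3 = 30
  Shaft loosening: 8 × 6 × 2 = 96
  Weld reversed: 8 × 2 × 10 = 160
  Bolt torque blockage: 4 × 8 × 9 = 288
  Contact short circuit: 3 × 6 × 8 = 144
  Rotor loosening: 10 × 3 × 5 = 150
  Magnet misalignment: 9 × 3 × 4 = 108
RPN > 158: Weld reversed (160), Bolt torque blockage (288).
Sum: 160 + 288 = 448.

448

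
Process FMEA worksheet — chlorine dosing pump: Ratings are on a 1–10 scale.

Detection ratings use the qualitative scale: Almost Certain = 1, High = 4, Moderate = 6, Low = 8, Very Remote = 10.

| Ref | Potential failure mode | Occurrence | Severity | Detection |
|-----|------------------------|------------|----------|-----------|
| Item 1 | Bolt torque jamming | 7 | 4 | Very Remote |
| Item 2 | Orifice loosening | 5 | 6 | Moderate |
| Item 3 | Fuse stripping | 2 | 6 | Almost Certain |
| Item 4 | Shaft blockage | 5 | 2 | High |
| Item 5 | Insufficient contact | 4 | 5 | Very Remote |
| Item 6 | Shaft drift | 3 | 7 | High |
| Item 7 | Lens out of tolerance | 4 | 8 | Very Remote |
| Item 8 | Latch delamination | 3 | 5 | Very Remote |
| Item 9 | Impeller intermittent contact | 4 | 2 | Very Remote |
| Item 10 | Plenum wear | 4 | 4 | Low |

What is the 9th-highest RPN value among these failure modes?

RPN = Severity × Occurrence × Detection:
  Item 1: 4 × 7 × 10 = 280
  Item 2: 6 × 5 × 6 = 180
  Item 3: 6 × 2 × 1 = 12
  Item 4: 2 × 5 × 4 = 40
  Item 5: 5 × 4 × 10 = 200
  Item 6: 7 × 3 × 4 = 84
  Item 7: 8 × 4 × 10 = 320
  Item 8: 5 × 3 × 10 = 150
  Item 9: 2 × 4 × 10 = 80
  Item 10: 4 × 4 × 8 = 128
Sorted descending: 320, 280, 200, 180, 150, 128, 84, 80, 40, 12.
The 9th-highest RPN is 40 (Item 4).

40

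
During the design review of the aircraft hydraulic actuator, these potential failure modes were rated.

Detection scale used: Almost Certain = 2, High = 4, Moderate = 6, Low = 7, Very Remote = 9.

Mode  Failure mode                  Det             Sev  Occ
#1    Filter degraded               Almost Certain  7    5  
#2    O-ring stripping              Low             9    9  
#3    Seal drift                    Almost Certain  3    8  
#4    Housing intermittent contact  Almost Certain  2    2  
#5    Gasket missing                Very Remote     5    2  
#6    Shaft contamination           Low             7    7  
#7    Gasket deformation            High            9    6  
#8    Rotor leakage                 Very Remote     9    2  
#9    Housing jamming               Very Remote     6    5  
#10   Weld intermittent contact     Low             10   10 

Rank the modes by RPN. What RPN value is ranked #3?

RPN = Severity × Occurrence × Detection:
  #1: 7 × 5 × 2 = 70
  #2: 9 × 9 × 7 = 567
  #3: 3 × 8 × 2 = 48
  #4: 2 × 2 × 2 = 8
  #5: 5 × 2 × 9 = 90
  #6: 7 × 7 × 7 = 343
  #7: 9 × 6 × 4 = 216
  #8: 9 × 2 × 9 = 162
  #9: 6 × 5 × 9 = 270
  #10: 10 × 10 × 7 = 700
Sorted descending: 700, 567, 343, 270, 216, 162, 90, 70, 48, 8.
The third-highest RPN is 343 (#6).

343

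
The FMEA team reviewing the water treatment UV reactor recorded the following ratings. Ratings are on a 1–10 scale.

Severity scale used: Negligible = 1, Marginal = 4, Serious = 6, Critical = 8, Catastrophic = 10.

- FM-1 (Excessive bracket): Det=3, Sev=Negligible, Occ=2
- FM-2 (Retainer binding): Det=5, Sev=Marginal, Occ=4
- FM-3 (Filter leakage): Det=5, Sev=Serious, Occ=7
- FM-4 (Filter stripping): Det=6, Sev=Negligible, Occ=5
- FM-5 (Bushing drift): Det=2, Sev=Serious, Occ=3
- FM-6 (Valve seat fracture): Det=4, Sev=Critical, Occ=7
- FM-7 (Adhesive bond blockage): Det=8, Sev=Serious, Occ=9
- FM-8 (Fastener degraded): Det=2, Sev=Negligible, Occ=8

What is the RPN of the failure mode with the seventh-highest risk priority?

RPN = Severity × Occurrence × Detection:
  FM-1: 1 × 2 × 3 = 6
  FM-2: 4 × 4 × 5 = 80
  FM-3: 6 × 7 × 5 = 210
  FM-4: 1 × 5 × 6 = 30
  FM-5: 6 × 3 × 2 = 36
  FM-6: 8 × 7 × 4 = 224
  FM-7: 6 × 9 × 8 = 432
  FM-8: 1 × 8 × 2 = 16
Sorted descending: 432, 224, 210, 80, 36, 30, 16, 6.
The seventh-highest RPN is 16 (FM-8).

16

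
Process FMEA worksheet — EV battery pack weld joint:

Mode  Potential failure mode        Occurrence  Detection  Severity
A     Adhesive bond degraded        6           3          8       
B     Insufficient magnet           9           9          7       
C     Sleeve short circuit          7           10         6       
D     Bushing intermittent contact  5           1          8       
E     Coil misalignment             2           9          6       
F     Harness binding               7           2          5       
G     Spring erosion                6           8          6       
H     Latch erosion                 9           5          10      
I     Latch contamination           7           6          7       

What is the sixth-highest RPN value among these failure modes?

144

RPN = Severity × Occurrence × Detection:
  A: 8 × 6 × 3 = 144
  B: 7 × 9 × 9 = 567
  C: 6 × 7 × 10 = 420
  D: 8 × 5 × 1 = 40
  E: 6 × 2 × 9 = 108
  F: 5 × 7 × 2 = 70
  G: 6 × 6 × 8 = 288
  H: 10 × 9 × 5 = 450
  I: 7 × 7 × 6 = 294
Sorted descending: 567, 450, 420, 294, 288, 144, 108, 70, 40.
The sixth-highest RPN is 144 (A).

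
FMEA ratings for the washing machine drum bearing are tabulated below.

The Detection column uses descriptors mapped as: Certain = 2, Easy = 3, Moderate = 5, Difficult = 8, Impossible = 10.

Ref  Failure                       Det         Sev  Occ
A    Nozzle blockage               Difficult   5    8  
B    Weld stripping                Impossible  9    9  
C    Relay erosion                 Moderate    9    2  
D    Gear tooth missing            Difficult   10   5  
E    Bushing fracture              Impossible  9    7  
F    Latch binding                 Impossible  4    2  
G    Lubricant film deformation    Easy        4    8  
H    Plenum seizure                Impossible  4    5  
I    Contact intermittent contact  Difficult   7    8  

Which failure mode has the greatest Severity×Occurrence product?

Criticality = Severity × Occurrence:
  A: 5 × 8 = 40
  B: 9 × 9 = 81
  C: 9 × 2 = 18
  D: 10 × 5 = 50
  E: 9 × 7 = 63
  F: 4 × 2 = 8
  G: 4 × 8 = 32
  H: 4 × 5 = 20
  I: 7 × 8 = 56
Highest criticality is 81 → B.

B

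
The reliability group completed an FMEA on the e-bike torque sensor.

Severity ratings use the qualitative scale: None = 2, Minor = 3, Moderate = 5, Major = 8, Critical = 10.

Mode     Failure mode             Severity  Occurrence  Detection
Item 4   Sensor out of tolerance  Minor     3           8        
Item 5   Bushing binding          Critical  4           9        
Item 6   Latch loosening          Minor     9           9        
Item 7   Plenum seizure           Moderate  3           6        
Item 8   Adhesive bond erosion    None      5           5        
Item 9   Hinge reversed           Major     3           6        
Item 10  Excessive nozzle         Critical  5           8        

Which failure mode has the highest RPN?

Item 10

RPN = Severity × Occurrence × Detection:
  Item 4: 3 × 3 × 8 = 72
  Item 5: 10 × 4 × 9 = 360
  Item 6: 3 × 9 × 9 = 243
  Item 7: 5 × 3 × 6 = 90
  Item 8: 2 × 5 × 5 = 50
  Item 9: 8 × 3 × 6 = 144
  Item 10: 10 × 5 × 8 = 400
Highest RPN is 400 → Item 10.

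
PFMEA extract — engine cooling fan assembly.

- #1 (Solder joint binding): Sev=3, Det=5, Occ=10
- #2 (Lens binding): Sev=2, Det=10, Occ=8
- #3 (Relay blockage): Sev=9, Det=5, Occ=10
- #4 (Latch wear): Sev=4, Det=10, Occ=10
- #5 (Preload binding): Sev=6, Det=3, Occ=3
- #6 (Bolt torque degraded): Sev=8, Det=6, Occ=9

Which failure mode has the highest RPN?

RPN = Severity × Occurrence × Detection:
  #1: 3 × 10 × 5 = 150
  #2: 2 × 8 × 10 = 160
  #3: 9 × 10 × 5 = 450
  #4: 4 × 10 × 10 = 400
  #5: 6 × 3 × 3 = 54
  #6: 8 × 9 × 6 = 432
Highest RPN is 450 → #3.

#3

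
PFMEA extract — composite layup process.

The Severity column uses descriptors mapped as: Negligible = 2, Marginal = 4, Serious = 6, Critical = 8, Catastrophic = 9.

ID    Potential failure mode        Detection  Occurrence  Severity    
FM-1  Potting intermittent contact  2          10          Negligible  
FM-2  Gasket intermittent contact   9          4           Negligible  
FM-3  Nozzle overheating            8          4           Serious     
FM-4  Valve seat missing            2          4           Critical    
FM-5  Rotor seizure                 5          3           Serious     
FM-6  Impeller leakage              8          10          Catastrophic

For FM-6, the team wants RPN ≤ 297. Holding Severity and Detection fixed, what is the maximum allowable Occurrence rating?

4

FM-6: S=9, O=10, D=8 → current RPN = 720.
Fixed product = 72. Need 72 × O ≤ 297, so O ≤ 297/72 = 4.12.
Maximum integer Occurrence rating = 4 (gives RPN 288; O=5 would give 360 > 297).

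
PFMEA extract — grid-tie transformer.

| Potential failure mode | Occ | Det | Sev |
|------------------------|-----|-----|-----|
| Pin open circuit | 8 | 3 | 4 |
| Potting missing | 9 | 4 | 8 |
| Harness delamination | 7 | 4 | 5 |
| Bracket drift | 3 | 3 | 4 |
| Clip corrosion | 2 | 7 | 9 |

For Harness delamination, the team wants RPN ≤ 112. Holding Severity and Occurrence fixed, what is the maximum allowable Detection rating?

Harness delamination: S=5, O=7, D=4 → current RPN = 140.
Fixed product = 35. Need 35 × D ≤ 112, so D ≤ 112/35 = 3.20.
Maximum integer Detection rating = 3 (gives RPN 105; D=4 would give 140 > 112).

3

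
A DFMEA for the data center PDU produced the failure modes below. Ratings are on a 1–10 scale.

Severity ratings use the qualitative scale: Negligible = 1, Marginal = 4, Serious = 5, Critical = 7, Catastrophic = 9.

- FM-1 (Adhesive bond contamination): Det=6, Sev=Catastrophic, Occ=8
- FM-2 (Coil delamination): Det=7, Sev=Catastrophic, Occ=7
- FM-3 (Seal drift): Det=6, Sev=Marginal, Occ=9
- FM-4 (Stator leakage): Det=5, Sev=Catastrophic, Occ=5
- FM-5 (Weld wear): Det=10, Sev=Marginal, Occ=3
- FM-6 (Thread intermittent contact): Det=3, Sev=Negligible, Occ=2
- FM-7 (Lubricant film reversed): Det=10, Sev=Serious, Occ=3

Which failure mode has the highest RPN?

RPN = Severity × Occurrence × Detection:
  FM-1: 9 × 8 × 6 = 432
  FM-2: 9 × 7 × 7 = 441
  FM-3: 4 × 9 × 6 = 216
  FM-4: 9 × 5 × 5 = 225
  FM-5: 4 × 3 × 10 = 120
  FM-6: 1 × 2 × 3 = 6
  FM-7: 5 × 3 × 10 = 150
Highest RPN is 441 → FM-2.

FM-2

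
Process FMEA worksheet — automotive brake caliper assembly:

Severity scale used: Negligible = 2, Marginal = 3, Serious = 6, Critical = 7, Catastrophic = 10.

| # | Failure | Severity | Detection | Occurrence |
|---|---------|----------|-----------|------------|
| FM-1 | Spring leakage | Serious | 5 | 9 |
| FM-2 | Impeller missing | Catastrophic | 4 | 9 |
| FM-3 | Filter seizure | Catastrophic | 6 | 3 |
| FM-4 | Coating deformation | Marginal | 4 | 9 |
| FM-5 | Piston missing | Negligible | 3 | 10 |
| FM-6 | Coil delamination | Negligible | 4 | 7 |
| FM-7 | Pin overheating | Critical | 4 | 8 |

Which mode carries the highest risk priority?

RPN = Severity × Occurrence × Detection:
  FM-1: 6 × 9 × 5 = 270
  FM-2: 10 × 9 × 4 = 360
  FM-3: 10 × 3 × 6 = 180
  FM-4: 3 × 9 × 4 = 108
  FM-5: 2 × 10 × 3 = 60
  FM-6: 2 × 7 × 4 = 56
  FM-7: 7 × 8 × 4 = 224
Highest RPN is 360 → FM-2.

FM-2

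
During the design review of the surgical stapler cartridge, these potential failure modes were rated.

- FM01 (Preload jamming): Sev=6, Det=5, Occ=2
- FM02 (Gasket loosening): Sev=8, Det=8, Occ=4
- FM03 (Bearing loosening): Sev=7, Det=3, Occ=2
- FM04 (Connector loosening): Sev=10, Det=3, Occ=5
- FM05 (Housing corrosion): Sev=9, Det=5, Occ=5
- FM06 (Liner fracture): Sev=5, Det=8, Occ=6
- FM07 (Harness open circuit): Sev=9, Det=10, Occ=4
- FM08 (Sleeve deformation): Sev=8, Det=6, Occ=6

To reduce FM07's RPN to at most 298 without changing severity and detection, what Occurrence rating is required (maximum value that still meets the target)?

3

FM07: S=9, O=4, D=10 → current RPN = 360.
Fixed product = 90. Need 90 × O ≤ 298, so O ≤ 298/90 = 3.31.
Maximum integer Occurrence rating = 3 (gives RPN 270; O=4 would give 360 > 298).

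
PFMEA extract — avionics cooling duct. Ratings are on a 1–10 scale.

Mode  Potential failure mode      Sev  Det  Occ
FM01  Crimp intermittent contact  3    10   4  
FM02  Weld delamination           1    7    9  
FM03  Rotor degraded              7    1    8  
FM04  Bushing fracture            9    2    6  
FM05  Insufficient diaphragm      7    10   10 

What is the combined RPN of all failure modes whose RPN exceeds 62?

RPN = Severity × Occurrence × Detection:
  FM01: 3 × 4 × 10 = 120
  FM02: 1 × 9 × 7 = 63
  FM03: 7 × 8 × 1 = 56
  FM04: 9 × 6 × 2 = 108
  FM05: 7 × 10 × 10 = 700
RPN > 62: FM01 (120), FM02 (63), FM04 (108), FM05 (700).
Sum: 120 + 63 + 108 + 700 = 991.

991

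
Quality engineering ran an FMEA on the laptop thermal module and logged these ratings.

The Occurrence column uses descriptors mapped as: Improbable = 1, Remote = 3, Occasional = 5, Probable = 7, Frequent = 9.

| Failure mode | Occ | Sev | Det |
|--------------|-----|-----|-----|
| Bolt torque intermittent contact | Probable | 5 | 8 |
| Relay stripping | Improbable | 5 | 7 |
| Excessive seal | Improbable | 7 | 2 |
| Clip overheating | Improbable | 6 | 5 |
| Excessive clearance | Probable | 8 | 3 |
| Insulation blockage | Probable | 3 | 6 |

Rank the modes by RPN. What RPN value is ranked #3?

126

RPN = Severity × Occurrence × Detection:
  Bolt torque intermittent contact: 5 × 7 × 8 = 280
  Relay stripping: 5 × 1 × 7 = 35
  Excessive seal: 7 × 1 × 2 = 14
  Clip overheating: 6 × 1 × 5 = 30
  Excessive clearance: 8 × 7 × 3 = 168
  Insulation blockage: 3 × 7 × 6 = 126
Sorted descending: 280, 168, 126, 35, 30, 14.
The third-highest RPN is 126 (Insulation blockage).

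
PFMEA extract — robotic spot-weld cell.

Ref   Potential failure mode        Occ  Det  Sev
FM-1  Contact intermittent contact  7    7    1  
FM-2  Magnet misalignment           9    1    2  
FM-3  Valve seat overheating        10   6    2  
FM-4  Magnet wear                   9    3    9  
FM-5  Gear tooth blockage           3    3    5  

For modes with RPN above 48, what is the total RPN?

412

RPN = Severity × Occurrence × Detection:
  FM-1: 1 × 7 × 7 = 49
  FM-2: 2 × 9 × 1 = 18
  FM-3: 2 × 10 × 6 = 120
  FM-4: 9 × 9 × 3 = 243
  FM-5: 5 × 3 × 3 = 45
RPN > 48: FM-1 (49), FM-3 (120), FM-4 (243).
Sum: 49 + 120 + 243 = 412.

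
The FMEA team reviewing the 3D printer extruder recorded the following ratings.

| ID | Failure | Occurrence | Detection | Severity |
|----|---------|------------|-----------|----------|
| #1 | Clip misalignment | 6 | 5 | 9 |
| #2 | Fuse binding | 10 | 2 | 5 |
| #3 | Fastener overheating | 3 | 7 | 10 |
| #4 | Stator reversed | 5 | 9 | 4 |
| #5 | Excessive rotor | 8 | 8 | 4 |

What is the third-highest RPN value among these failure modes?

RPN = Severity × Occurrence × Detection:
  #1: 9 × 6 × 5 = 270
  #2: 5 × 10 × 2 = 100
  #3: 10 × 3 × 7 = 210
  #4: 4 × 5 × 9 = 180
  #5: 4 × 8 × 8 = 256
Sorted descending: 270, 256, 210, 180, 100.
The third-highest RPN is 210 (#3).

210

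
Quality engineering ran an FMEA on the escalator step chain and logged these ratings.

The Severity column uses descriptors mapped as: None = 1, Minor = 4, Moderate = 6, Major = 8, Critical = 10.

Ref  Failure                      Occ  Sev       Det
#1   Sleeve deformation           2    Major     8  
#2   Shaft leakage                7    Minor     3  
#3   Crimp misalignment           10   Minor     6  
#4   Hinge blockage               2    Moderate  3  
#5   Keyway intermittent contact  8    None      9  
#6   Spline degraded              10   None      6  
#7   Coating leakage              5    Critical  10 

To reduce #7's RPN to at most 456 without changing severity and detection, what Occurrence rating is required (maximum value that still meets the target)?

#7: S=10, O=5, D=10 → current RPN = 500.
Fixed product = 100. Need 100 × O ≤ 456, so O ≤ 456/100 = 4.56.
Maximum integer Occurrence rating = 4 (gives RPN 400; O=5 would give 500 > 456).

4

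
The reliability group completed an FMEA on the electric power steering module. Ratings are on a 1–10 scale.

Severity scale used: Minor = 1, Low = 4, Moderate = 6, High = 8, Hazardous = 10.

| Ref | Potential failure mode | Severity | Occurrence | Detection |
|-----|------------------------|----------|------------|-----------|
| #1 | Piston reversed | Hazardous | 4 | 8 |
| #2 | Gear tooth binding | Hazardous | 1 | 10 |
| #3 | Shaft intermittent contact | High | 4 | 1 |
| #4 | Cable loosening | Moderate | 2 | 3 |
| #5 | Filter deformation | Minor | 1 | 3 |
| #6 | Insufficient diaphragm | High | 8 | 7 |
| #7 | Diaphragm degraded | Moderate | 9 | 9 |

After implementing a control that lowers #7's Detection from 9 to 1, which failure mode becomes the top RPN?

RPN = Severity × Occurrence × Detection:
  #1: 10 × 4 × 8 = 320
  #2: 10 × 1 × 10 = 100
  #3: 8 × 4 × 1 = 32
  #4: 6 × 2 × 3 = 36
  #5: 1 × 1 × 3 = 3
  #6: 8 × 8 × 7 = 448
  #7: 6 × 9 × 9 = 486
After action: #7 → 6 × 9 × 1 = 54.
Revised RPNs: #6=448, #1=320, #2=100, #7=54, #4=36, #3=32, #5=3.
Highest is now #6 (448).

#6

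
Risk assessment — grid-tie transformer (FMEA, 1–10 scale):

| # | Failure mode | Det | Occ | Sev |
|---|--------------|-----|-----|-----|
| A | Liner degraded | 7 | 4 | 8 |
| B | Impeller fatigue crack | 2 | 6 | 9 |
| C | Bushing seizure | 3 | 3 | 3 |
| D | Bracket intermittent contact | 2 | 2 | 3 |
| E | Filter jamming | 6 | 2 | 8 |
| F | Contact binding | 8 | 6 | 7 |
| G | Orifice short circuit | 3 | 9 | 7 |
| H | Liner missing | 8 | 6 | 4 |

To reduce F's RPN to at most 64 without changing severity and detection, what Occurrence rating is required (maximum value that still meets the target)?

1

F: S=7, O=6, D=8 → current RPN = 336.
Fixed product = 56. Need 56 × O ≤ 64, so O ≤ 64/56 = 1.14.
Maximum integer Occurrence rating = 1 (gives RPN 56; O=2 would give 112 > 64).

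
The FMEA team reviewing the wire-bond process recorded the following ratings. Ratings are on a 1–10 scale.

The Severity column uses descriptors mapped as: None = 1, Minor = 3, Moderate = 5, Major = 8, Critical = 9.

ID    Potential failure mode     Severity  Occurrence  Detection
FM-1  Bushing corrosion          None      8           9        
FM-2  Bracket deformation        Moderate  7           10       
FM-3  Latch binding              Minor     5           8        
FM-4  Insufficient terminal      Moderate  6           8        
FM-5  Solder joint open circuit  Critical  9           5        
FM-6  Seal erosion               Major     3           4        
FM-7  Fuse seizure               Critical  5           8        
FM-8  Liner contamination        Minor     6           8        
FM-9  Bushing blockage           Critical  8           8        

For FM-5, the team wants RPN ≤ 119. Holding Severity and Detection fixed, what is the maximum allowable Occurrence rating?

FM-5: S=9, O=9, D=5 → current RPN = 405.
Fixed product = 45. Need 45 × O ≤ 119, so O ≤ 119/45 = 2.64.
Maximum integer Occurrence rating = 2 (gives RPN 90; O=3 would give 135 > 119).

2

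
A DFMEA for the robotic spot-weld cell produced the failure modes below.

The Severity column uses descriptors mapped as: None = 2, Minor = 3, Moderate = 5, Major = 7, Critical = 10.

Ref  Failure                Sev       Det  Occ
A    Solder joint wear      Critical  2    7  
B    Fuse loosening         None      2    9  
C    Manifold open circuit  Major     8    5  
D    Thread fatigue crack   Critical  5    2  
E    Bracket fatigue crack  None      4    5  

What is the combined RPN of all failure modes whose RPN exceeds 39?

560

RPN = Severity × Occurrence × Detection:
  A: 10 × 7 × 2 = 140
  B: 2 × 9 × 2 = 36
  C: 7 × 5 × 8 = 280
  D: 10 × 2 × 5 = 100
  E: 2 × 5 × 4 = 40
RPN > 39: A (140), C (280), D (100), E (40).
Sum: 140 + 280 + 100 + 40 = 560.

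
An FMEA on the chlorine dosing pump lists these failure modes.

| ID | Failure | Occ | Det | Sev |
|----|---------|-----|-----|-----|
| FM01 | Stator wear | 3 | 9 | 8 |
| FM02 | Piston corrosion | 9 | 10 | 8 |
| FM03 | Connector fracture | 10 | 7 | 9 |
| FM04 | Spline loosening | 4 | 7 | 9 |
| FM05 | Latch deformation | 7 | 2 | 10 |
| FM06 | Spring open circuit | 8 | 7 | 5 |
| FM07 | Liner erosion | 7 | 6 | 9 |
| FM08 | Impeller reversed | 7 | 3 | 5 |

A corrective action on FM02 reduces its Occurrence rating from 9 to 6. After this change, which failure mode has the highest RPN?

RPN = Severity × Occurrence × Detection:
  FM01: 8 × 3 × 9 = 216
  FM02: 8 × 9 × 10 = 720
  FM03: 9 × 10 × 7 = 630
  FM04: 9 × 4 × 7 = 252
  FM05: 10 × 7 × 2 = 140
  FM06: 5 × 8 × 7 = 280
  FM07: 9 × 7 × 6 = 378
  FM08: 5 × 7 × 3 = 105
After action: FM02 → 8 × 6 × 10 = 480.
Revised RPNs: FM03=630, FM02=480, FM07=378, FM06=280, FM04=252, FM01=216, FM05=140, FM08=105.
Highest is now FM03 (630).

FM03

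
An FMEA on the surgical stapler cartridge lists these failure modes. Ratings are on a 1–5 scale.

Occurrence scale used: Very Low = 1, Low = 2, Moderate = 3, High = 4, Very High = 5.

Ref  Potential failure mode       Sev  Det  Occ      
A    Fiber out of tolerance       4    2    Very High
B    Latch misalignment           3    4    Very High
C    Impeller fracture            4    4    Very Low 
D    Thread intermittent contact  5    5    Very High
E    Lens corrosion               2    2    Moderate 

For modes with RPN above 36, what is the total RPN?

RPN = Severity × Occurrence × Detection:
  A: 4 × 5 × 2 = 40
  B: 3 × 5 × 4 = 60
  C: 4 × 1 × 4 = 16
  D: 5 × 5 × 5 = 125
  E: 2 × 3 × 2 = 12
RPN > 36: A (40), B (60), D (125).
Sum: 40 + 60 + 125 = 225.

225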